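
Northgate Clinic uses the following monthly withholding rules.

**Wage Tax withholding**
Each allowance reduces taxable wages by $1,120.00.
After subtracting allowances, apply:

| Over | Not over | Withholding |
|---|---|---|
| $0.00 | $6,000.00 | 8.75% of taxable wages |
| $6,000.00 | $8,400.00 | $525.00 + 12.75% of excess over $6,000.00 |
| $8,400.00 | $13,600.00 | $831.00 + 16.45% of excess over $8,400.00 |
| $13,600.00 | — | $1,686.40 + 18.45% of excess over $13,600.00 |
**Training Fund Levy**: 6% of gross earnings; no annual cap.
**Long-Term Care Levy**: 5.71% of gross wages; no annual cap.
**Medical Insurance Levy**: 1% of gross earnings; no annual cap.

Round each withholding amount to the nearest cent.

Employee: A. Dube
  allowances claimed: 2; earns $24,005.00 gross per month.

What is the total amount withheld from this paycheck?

$6,243.88

Wage Tax: taxable = $24,005.00 − 2×$1,120.00 = $21,765.00
  $1,686.40 + 18.45% × ($21,765.00 − $13,600.00) = $1,686.40 + 18.45% × $8,165.00 = $3,192.84
Training Fund Levy: 6% × $24,005.00 = $1,440.30
Long-Term Care Levy: 5.71% × $24,005.00 = $1,370.69
Medical Insurance Levy: 1% × $24,005.00 = $240.05
Total: $3,192.84 + $1,440.30 + $1,370.69 + $240.05 = $6,243.88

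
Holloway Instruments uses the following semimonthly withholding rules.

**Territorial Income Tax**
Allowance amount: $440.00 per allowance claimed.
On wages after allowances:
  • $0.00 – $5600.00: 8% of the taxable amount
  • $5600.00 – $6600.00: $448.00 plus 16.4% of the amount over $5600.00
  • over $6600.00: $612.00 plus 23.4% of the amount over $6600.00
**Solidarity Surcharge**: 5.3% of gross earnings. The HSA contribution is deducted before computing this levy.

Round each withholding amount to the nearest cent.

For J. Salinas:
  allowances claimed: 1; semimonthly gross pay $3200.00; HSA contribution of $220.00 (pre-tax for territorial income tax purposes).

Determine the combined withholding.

Territorial Income Tax: taxable = $3200.00 − $220.00 − 1×$440.00 = $2540.00
  8% × $2540.00 = $203.20
Solidarity Surcharge: 5.3% × $2980.00 = $157.94
Total: $203.20 + $157.94 = $361.14

$361.14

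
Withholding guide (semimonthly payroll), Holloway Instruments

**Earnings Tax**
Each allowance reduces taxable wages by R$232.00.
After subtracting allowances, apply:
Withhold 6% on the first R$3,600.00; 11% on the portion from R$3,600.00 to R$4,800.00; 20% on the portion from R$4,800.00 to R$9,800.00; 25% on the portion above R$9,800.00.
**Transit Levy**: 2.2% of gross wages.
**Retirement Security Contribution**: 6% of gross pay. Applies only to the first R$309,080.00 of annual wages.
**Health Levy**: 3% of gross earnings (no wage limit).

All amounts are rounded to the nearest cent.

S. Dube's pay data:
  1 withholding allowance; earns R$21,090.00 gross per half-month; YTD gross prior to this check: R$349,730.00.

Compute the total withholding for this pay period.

R$5,209.18

Earnings Tax: taxable = R$21,090.00 − 1×R$232.00 = R$20,858.00
  R$1,348.00 + 25% × (R$20,858.00 − R$9,800.00) = R$1,348.00 + 25% × R$11,058.00 = R$4,112.50
Transit Levy: 2.2% × R$21,090.00 = R$463.98
Retirement Security Contribution: YTD R$349,730.00 ≥ cap R$309,080.00 → R$0.00
Health Levy: 3% × R$21,090.00 = R$632.70
Total: R$4,112.50 + R$463.98 + R$0.00 + R$632.70 = R$5,209.18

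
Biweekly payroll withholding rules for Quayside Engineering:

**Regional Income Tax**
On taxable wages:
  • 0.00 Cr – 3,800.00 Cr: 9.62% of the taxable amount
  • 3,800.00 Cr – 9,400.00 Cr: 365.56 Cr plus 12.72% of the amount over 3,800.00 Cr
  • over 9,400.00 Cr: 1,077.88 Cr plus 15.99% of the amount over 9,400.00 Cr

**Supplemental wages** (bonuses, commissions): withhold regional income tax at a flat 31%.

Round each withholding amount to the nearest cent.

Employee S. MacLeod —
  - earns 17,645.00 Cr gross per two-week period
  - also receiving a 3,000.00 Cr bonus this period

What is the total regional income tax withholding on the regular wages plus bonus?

3,326.26 Cr

Regional Income Tax: taxable = 17,645.00 Cr
  1,077.88 Cr + 15.99% × (17,645.00 Cr − 9,400.00 Cr) = 1,077.88 Cr + 15.99% × 8,245.00 Cr = 2,396.26 Cr
Supplemental (31% flat on bonus): 31% × 3,000.00 Cr = 930.00 Cr
Total regional income tax: 2,396.26 Cr + 930.00 Cr = 3,326.26 Cr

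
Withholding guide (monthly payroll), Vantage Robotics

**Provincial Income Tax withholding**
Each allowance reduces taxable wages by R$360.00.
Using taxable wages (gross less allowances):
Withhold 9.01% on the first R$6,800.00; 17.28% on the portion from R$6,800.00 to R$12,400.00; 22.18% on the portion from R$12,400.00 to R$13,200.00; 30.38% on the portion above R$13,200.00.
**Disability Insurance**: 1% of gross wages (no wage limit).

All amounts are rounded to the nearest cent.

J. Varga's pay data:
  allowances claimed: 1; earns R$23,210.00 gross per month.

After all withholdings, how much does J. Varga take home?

R$18,288.43

Provincial Income Tax: taxable = R$23,210.00 − 1×R$360.00 = R$22,850.00
  R$1,757.80 + 30.38% × (R$22,850.00 − R$13,200.00) = R$1,757.80 + 30.38% × R$9,650.00 = R$4,689.47
Disability Insurance: 1% × R$23,210.00 = R$232.10
Total withheld: R$4,689.47 + R$232.10 = R$4,921.57
Net pay: R$23,210.00 − R$4,921.57 = R$18,288.43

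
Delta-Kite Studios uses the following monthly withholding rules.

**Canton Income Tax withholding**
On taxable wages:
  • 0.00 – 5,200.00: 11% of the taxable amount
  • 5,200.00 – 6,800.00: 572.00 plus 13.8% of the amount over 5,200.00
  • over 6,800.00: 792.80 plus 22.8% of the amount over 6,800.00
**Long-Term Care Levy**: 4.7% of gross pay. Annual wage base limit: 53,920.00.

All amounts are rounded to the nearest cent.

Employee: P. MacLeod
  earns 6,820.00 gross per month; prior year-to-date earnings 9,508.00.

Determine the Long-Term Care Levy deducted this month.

320.54

Long-Term Care Levy: 4.7% × 6,820.00 = 320.54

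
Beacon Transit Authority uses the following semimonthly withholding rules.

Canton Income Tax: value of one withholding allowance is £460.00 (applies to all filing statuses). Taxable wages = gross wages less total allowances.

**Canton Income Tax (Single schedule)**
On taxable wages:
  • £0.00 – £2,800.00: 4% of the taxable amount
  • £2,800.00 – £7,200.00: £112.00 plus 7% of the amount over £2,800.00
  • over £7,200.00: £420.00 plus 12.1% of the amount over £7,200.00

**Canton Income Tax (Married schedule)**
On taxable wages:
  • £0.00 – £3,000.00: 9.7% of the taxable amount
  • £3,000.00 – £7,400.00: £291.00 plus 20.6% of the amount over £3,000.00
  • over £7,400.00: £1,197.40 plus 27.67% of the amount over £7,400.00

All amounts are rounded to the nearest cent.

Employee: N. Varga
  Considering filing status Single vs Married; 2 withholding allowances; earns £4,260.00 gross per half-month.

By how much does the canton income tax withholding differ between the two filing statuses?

Canton Income Tax (Single): taxable = £4,260.00 − 2×£460.00 = £3,340.00
  £112.00 + 7% × (£3,340.00 − £2,800.00) = £112.00 + 7% × £540.00 = £149.80
Canton Income Tax (Married): taxable = £4,260.00 − 2×£460.00 = £3,340.00
  £291.00 + 20.6% × (£3,340.00 − £3,000.00) = £291.00 + 20.6% × £340.00 = £361.04
Difference: |£149.80 − £361.04| = £211.24 (higher under Married)

£211.24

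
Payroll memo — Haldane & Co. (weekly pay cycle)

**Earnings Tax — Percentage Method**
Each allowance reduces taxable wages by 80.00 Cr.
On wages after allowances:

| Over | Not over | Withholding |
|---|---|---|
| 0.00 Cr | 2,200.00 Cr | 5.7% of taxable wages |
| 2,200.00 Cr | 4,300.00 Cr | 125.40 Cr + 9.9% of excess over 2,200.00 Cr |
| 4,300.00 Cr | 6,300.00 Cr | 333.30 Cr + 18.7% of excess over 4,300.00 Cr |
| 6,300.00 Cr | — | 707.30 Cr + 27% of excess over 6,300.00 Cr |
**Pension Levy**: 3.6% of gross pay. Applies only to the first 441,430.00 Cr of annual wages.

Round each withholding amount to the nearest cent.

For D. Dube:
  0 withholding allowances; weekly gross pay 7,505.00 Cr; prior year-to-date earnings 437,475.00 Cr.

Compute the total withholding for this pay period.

Earnings Tax: taxable = 7,505.00 Cr
  707.30 Cr + 27% × (7,505.00 Cr − 6,300.00 Cr) = 707.30 Cr + 27% × 1,205.00 Cr = 1,032.65 Cr
Pension Levy: cap 441,430.00 Cr − YTD 437,475.00 Cr = 3,955.00 Cr subject; 3.6% × 3,955.00 Cr = 142.38 Cr
Total: 1,032.65 Cr + 142.38 Cr = 1,175.03 Cr

1,175.03 Cr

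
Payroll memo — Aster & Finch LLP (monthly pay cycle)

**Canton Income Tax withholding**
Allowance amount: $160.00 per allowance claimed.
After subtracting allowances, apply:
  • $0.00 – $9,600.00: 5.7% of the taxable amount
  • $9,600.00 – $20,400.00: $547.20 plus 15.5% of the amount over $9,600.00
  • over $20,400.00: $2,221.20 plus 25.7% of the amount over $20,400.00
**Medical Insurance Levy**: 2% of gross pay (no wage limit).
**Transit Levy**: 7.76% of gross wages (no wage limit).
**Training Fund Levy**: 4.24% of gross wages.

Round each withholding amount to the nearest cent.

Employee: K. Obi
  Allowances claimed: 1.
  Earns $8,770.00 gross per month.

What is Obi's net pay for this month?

$7,051.43

Canton Income Tax: taxable = $8,770.00 − 1×$160.00 = $8,610.00
  5.7% × $8,610.00 = $490.77
Medical Insurance Levy: 2% × $8,770.00 = $175.40
Transit Levy: 7.76% × $8,770.00 = $680.55
Training Fund Levy: 4.24% × $8,770.00 = $371.85
Total withheld: $490.77 + $175.40 + $680.55 + $371.85 = $1,718.57
Net pay: $8,770.00 − $1,718.57 = $7,051.43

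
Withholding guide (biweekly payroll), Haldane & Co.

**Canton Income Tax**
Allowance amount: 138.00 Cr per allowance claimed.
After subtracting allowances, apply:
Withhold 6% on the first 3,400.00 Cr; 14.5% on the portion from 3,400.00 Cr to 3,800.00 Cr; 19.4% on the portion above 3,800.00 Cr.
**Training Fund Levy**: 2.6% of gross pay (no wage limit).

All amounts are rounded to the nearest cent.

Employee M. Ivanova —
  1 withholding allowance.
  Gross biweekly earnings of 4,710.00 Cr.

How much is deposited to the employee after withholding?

Canton Income Tax: taxable = 4,710.00 Cr − 1×138.00 Cr = 4,572.00 Cr
  262.00 Cr + 19.4% × (4,572.00 Cr − 3,800.00 Cr) = 262.00 Cr + 19.4% × 772.00 Cr = 411.77 Cr
Training Fund Levy: 2.6% × 4,710.00 Cr = 122.46 Cr
Total withheld: 411.77 Cr + 122.46 Cr = 534.23 Cr
Net pay: 4,710.00 Cr − 534.23 Cr = 4,175.77 Cr

4,175.77 Cr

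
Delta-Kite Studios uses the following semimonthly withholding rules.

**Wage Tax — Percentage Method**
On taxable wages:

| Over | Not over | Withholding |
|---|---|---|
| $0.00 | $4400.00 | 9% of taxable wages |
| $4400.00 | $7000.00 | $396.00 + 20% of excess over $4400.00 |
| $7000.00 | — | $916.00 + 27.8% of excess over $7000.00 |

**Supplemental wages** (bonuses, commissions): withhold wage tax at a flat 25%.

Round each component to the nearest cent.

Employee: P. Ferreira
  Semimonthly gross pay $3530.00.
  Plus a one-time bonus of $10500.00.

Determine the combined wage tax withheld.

$2942.70

Wage Tax: taxable = $3530.00
  9% × $3530.00 = $317.70
Supplemental (25% flat on bonus): 25% × $10500.00 = $2625.00
Total wage tax: $317.70 + $2625.00 = $2942.70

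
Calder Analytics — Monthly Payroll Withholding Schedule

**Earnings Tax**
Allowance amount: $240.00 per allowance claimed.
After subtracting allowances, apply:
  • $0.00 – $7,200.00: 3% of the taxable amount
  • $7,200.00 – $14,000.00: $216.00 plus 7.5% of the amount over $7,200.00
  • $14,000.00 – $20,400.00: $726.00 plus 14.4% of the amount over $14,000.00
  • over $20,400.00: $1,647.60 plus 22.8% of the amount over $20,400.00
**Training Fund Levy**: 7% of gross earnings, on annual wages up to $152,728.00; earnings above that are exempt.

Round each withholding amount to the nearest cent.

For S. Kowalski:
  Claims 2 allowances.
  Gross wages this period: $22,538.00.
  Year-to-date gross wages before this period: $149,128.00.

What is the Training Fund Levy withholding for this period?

Training Fund Levy: cap $152,728.00 − YTD $149,128.00 = $3,600.00 subject; 7% × $3,600.00 = $252.00

$252.00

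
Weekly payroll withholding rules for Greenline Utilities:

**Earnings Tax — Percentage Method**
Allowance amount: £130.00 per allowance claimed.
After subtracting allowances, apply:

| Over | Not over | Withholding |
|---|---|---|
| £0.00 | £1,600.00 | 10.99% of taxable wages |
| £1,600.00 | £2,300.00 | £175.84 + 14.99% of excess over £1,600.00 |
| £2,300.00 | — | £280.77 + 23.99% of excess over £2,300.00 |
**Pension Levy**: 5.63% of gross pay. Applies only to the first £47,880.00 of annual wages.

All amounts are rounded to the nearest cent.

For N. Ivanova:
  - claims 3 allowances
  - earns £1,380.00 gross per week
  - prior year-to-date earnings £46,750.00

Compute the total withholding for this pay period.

Earnings Tax: taxable = £1,380.00 − 3×£130.00 = £990.00
  10.99% × £990.00 = £108.80
Pension Levy: cap £47,880.00 − YTD £46,750.00 = £1,130.00 subject; 5.63% × £1,130.00 = £63.62
Total: £108.80 + £63.62 = £172.42

£172.42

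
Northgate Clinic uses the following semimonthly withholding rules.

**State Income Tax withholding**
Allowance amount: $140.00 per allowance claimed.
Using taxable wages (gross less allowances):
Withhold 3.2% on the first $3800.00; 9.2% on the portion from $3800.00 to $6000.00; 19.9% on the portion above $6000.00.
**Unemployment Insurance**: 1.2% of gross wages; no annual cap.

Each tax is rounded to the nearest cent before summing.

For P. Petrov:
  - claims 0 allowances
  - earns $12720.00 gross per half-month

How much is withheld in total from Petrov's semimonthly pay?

$1813.92

State Income Tax: taxable = $12720.00
  $324.00 + 19.9% × ($12720.00 − $6000.00) = $324.00 + 19.9% × $6720.00 = $1661.28
Unemployment Insurance: 1.2% × $12720.00 = $152.64
Total: $1661.28 + $152.64 = $1813.92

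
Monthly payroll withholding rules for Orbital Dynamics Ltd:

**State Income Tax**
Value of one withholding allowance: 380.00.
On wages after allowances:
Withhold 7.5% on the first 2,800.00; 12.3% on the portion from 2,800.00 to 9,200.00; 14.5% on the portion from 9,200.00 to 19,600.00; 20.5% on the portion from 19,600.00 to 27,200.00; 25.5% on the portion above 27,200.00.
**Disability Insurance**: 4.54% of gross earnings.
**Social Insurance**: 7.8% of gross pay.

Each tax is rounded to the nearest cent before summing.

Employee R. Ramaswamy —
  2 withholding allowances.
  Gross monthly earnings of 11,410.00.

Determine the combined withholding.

State Income Tax: taxable = 11,410.00 − 2×380.00 = 10,650.00
  997.20 + 14.5% × (10,650.00 − 9,200.00) = 997.20 + 14.5% × 1,450.00 = 1,207.45
Disability Insurance: 4.54% × 11,410.00 = 518.01
Social Insurance: 7.8% × 11,410.00 = 889.98
Total: 1,207.45 + 518.01 + 889.98 = 2,615.44

2,615.44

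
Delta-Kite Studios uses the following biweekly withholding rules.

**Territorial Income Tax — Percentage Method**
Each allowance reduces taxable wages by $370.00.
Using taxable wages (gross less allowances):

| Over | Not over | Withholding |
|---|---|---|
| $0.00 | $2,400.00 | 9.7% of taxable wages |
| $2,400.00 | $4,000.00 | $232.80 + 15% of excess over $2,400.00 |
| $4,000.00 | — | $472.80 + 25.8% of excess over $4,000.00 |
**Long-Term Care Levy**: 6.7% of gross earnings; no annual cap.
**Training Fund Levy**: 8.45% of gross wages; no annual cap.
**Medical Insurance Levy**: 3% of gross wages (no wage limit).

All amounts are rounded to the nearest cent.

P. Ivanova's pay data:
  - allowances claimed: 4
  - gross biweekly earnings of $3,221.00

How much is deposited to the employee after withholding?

$2,467.51

Territorial Income Tax: taxable = $3,221.00 − 4×$370.00 = $1,741.00
  9.7% × $1,741.00 = $168.88
Long-Term Care Levy: 6.7% × $3,221.00 = $215.81
Training Fund Levy: 8.45% × $3,221.00 = $272.17
Medical Insurance Levy: 3% × $3,221.00 = $96.63
Total withheld: $168.88 + $215.81 + $272.17 + $96.63 = $753.49
Net pay: $3,221.00 − $753.49 = $2,467.51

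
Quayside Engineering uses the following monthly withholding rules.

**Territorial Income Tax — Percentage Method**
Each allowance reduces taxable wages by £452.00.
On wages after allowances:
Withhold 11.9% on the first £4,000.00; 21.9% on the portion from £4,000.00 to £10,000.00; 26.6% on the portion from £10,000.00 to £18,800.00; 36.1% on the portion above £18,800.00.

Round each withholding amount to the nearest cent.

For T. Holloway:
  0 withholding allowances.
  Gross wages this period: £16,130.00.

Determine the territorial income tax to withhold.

Territorial Income Tax: taxable = £16,130.00
  £1,790.00 + 26.6% × (£16,130.00 − £10,000.00) = £1,790.00 + 26.6% × £6,130.00 = £3,420.58

£3,420.58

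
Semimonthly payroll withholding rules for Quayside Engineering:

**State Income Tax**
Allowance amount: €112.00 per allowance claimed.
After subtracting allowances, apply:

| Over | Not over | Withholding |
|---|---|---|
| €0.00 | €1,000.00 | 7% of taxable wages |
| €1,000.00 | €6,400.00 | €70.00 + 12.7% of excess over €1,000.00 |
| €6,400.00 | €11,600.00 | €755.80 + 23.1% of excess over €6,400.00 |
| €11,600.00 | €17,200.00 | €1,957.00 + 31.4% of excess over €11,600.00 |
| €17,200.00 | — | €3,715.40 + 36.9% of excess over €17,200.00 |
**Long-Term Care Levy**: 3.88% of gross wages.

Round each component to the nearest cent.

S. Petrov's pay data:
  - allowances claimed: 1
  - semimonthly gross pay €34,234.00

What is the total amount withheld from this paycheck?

€11,287.90

State Income Tax: taxable = €34,234.00 − 1×€112.00 = €34,122.00
  €3,715.40 + 36.9% × (€34,122.00 − €17,200.00) = €3,715.40 + 36.9% × €16,922.00 = €9,959.62
Long-Term Care Levy: 3.88% × €34,234.00 = €1,328.28
Total: €9,959.62 + €1,328.28 = €11,287.90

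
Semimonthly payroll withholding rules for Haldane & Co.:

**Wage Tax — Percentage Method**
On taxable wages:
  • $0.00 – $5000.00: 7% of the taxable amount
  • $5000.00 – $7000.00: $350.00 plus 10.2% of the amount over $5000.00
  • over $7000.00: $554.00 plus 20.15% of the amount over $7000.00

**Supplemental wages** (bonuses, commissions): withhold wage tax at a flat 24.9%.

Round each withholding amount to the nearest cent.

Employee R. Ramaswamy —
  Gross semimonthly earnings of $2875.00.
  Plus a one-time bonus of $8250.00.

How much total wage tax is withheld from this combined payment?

Wage Tax: taxable = $2875.00
  7% × $2875.00 = $201.25
Supplemental (24.9% flat on bonus): 24.9% × $8250.00 = $2054.25
Total wage tax: $201.25 + $2054.25 = $2255.50

$2255.50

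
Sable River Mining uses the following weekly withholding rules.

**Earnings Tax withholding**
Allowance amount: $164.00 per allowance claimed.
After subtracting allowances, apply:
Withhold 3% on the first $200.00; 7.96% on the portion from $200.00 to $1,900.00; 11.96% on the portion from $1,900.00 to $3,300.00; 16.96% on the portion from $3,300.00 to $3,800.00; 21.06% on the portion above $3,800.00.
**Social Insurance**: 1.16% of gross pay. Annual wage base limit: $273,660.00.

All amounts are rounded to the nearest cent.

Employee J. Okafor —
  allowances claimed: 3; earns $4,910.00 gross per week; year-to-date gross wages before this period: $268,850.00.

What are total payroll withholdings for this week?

Earnings Tax: taxable = $4,910.00 − 3×$164.00 = $4,418.00
  $393.56 + 21.06% × ($4,418.00 − $3,800.00) = $393.56 + 21.06% × $618.00 = $523.71
Social Insurance: cap $273,660.00 − YTD $268,850.00 = $4,810.00 subject; 1.16% × $4,810.00 = $55.80
Total: $523.71 + $55.80 = $579.51

$579.51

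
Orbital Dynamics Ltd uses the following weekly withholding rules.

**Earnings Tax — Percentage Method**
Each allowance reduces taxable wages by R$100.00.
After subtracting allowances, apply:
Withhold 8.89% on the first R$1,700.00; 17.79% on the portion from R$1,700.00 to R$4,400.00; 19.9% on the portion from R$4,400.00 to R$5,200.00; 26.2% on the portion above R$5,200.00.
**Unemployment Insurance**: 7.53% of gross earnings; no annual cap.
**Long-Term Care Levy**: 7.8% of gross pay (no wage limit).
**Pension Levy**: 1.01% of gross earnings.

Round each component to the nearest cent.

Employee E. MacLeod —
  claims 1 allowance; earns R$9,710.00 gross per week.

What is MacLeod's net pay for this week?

Earnings Tax: taxable = R$9,710.00 − 1×R$100.00 = R$9,610.00
  R$790.66 + 26.2% × (R$9,610.00 − R$5,200.00) = R$790.66 + 26.2% × R$4,410.00 = R$1,946.08
Unemployment Insurance: 7.53% × R$9,710.00 = R$731.16
Long-Term Care Levy: 7.8% × R$9,710.00 = R$757.38
Pension Levy: 1.01% × R$9,710.00 = R$98.07
Total withheld: R$1,946.08 + R$731.16 + R$757.38 + R$98.07 = R$3,532.69
Net pay: R$9,710.00 − R$3,532.69 = R$6,177.31

R$6,177.31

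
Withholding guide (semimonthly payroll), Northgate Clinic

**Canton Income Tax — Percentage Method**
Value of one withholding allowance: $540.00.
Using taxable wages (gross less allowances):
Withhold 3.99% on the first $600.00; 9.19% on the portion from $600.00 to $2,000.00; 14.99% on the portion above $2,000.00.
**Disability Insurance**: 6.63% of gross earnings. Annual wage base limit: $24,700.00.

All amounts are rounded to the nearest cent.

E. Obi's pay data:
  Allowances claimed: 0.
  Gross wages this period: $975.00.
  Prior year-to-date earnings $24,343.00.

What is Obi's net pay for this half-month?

$892.93

Canton Income Tax: taxable = $975.00
  $23.94 + 9.19% × ($975.00 − $600.00) = $23.94 + 9.19% × $375.00 = $58.40
Disability Insurance: cap $24,700.00 − YTD $24,343.00 = $357.00 subject; 6.63% × $357.00 = $23.67
Total withheld: $58.40 + $23.67 = $82.07
Net pay: $975.00 − $82.07 = $892.93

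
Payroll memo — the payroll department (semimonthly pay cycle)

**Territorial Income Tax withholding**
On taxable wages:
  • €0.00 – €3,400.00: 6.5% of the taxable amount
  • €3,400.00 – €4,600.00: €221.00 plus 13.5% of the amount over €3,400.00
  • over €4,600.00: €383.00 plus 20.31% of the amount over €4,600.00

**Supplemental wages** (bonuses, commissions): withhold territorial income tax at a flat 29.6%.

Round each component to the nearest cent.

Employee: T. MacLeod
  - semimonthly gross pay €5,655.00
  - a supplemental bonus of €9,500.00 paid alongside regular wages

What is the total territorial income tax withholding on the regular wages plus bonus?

€3,409.27

Territorial Income Tax: taxable = €5,655.00
  €383.00 + 20.31% × (€5,655.00 − €4,600.00) = €383.00 + 20.31% × €1,055.00 = €597.27
Supplemental (29.6% flat on bonus): 29.6% × €9,500.00 = €2,812.00
Total territorial income tax: €597.27 + €2,812.00 = €3,409.27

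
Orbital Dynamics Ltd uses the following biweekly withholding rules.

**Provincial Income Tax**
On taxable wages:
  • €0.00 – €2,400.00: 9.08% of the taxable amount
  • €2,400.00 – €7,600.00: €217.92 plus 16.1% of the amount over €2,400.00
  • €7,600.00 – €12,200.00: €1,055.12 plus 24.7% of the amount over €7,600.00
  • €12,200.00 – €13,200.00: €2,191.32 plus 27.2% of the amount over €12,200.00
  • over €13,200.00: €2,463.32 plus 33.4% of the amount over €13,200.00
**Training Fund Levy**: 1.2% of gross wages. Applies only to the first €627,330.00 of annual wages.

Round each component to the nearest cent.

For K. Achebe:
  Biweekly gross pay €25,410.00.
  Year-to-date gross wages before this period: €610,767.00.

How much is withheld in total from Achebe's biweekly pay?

Provincial Income Tax: taxable = €25,410.00
  €2,463.32 + 33.4% × (€25,410.00 − €13,200.00) = €2,463.32 + 33.4% × €12,210.00 = €6,541.46
Training Fund Levy: cap €627,330.00 − YTD €610,767.00 = €16,563.00 subject; 1.2% × €16,563.00 = €198.76
Total: €6,541.46 + €198.76 = €6,740.22

€6,740.22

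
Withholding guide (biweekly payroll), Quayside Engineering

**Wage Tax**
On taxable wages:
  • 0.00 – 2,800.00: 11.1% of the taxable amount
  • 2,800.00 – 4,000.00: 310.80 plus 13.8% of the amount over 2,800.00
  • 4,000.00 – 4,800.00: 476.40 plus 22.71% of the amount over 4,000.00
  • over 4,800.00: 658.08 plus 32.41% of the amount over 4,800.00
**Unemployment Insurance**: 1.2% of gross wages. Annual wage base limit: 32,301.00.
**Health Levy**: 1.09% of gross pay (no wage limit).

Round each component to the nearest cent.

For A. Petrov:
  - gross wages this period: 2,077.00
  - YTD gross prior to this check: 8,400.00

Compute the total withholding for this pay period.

278.11

Wage Tax: taxable = 2,077.00
  11.1% × 2,077.00 = 230.55
Unemployment Insurance: 1.2% × 2,077.00 = 24.92
Health Levy: 1.09% × 2,077.00 = 22.64
Total: 230.55 + 24.92 + 22.64 = 278.11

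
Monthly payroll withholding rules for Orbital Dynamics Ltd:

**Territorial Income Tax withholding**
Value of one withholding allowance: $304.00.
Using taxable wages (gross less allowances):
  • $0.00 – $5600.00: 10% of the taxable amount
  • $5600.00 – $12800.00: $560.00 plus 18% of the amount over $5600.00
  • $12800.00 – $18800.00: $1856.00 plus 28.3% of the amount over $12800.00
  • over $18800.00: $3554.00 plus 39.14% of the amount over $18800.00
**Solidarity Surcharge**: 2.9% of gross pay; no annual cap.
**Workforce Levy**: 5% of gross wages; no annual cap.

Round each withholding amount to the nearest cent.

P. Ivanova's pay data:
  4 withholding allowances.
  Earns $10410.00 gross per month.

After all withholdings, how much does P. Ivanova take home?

Territorial Income Tax: taxable = $10410.00 − 4×$304.00 = $9194.00
  $560.00 + 18% × ($9194.00 − $5600.00) = $560.00 + 18% × $3594.00 = $1206.92
Solidarity Surcharge: 2.9% × $10410.00 = $301.89
Workforce Levy: 5% × $10410.00 = $520.50
Total withheld: $1206.92 + $301.89 + $520.50 = $2029.31
Net pay: $10410.00 − $2029.31 = $8380.69

$8380.69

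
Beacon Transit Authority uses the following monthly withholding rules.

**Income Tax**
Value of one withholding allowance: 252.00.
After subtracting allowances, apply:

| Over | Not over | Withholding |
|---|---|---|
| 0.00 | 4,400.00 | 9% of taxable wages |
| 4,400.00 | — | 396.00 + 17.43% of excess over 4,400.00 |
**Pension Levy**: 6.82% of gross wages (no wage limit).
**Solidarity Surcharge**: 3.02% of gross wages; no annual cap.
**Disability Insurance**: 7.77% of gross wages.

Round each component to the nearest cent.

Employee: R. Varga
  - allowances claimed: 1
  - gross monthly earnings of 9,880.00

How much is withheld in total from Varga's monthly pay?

Income Tax: taxable = 9,880.00 − 1×252.00 = 9,628.00
  396.00 + 17.43% × (9,628.00 − 4,400.00) = 396.00 + 17.43% × 5,228.00 = 1,307.24
Pension Levy: 6.82% × 9,880.00 = 673.82
Solidarity Surcharge: 3.02% × 9,880.00 = 298.38
Disability Insurance: 7.77% × 9,880.00 = 767.68
Total: 1,307.24 + 673.82 + 298.38 + 767.68 = 3,047.12

3,047.12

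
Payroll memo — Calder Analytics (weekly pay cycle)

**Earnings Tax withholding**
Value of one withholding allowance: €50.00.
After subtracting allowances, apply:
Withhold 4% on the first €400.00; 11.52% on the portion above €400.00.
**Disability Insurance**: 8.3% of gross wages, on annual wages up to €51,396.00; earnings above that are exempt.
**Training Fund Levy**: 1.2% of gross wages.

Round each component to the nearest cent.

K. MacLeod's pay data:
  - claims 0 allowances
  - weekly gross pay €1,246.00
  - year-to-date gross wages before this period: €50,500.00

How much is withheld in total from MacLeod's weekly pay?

€202.78

Earnings Tax: taxable = €1,246.00
  €16.00 + 11.52% × (€1,246.00 − €400.00) = €16.00 + 11.52% × €846.00 = €113.46
Disability Insurance: cap €51,396.00 − YTD €50,500.00 = €896.00 subject; 8.3% × €896.00 = €74.37
Training Fund Levy: 1.2% × €1,246.00 = €14.95
Total: €113.46 + €74.37 + €14.95 = €202.78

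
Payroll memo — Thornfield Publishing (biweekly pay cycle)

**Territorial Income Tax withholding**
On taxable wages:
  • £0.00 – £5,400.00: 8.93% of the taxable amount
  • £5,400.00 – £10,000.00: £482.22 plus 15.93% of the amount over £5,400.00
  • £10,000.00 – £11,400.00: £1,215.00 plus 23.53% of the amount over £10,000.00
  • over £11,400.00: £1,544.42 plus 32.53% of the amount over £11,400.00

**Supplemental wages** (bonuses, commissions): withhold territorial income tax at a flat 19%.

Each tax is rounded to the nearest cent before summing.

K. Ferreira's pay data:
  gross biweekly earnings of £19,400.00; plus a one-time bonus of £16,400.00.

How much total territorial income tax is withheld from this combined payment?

Territorial Income Tax: taxable = £19,400.00
  £1,544.42 + 32.53% × (£19,400.00 − £11,400.00) = £1,544.42 + 32.53% × £8,000.00 = £4,146.82
Supplemental (19% flat on bonus): 19% × £16,400.00 = £3,116.00
Total territorial income tax: £4,146.82 + £3,116.00 = £7,262.82

£7,262.82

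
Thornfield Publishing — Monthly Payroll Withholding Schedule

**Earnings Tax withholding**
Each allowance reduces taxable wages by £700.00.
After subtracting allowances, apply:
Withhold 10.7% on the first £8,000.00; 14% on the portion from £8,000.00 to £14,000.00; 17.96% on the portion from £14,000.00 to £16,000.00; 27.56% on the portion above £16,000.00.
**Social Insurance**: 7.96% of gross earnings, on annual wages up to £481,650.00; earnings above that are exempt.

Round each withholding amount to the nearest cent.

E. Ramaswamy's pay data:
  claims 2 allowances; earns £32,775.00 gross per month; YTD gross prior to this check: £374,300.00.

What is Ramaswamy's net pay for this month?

£23,873.56

Earnings Tax: taxable = £32,775.00 − 2×£700.00 = £31,375.00
  £2,055.20 + 27.56% × (£31,375.00 − £16,000.00) = £2,055.20 + 27.56% × £15,375.00 = £6,292.55
Social Insurance: 7.96% × £32,775.00 = £2,608.89
Total withheld: £6,292.55 + £2,608.89 = £8,901.44
Net pay: £32,775.00 − £8,901.44 = £23,873.56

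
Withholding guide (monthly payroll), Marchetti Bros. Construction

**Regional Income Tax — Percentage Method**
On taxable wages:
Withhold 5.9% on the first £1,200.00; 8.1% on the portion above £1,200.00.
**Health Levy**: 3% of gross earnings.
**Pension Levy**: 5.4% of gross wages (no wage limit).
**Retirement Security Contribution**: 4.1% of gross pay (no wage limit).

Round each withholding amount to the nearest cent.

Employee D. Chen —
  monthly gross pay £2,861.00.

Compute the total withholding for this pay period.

£562.96

Regional Income Tax: taxable = £2,861.00
  £70.80 + 8.1% × (£2,861.00 − £1,200.00) = £70.80 + 8.1% × £1,661.00 = £205.34
Health Levy: 3% × £2,861.00 = £85.83
Pension Levy: 5.4% × £2,861.00 = £154.49
Retirement Security Contribution: 4.1% × £2,861.00 = £117.30
Total: £205.34 + £85.83 + £154.49 + £117.30 = £562.96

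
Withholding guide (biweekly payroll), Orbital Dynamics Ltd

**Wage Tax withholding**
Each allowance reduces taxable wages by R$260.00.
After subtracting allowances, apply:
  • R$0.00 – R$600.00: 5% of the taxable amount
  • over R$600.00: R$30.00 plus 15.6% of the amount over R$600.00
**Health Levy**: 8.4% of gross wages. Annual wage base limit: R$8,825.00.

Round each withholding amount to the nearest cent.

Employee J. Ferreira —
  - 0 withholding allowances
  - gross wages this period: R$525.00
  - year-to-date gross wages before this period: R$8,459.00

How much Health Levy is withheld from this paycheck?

Health Levy: cap R$8,825.00 − YTD R$8,459.00 = R$366.00 subject; 8.4% × R$366.00 = R$30.74

R$30.74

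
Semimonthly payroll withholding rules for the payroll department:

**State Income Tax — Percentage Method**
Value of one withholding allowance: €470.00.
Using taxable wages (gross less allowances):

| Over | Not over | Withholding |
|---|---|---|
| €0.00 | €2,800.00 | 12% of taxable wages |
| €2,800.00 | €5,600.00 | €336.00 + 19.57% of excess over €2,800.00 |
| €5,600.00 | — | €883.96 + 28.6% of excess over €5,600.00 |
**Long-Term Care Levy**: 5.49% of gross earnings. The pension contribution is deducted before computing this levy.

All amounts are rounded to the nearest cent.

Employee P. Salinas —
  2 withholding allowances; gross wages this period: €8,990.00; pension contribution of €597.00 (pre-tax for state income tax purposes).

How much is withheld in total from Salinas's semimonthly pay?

€1,874.70

State Income Tax: taxable = €8,990.00 − €597.00 − 2×€470.00 = €7,453.00
  €883.96 + 28.6% × (€7,453.00 − €5,600.00) = €883.96 + 28.6% × €1,853.00 = €1,413.92
Long-Term Care Levy: 5.49% × €8,393.00 = €460.78
Total: €1,413.92 + €460.78 = €1,874.70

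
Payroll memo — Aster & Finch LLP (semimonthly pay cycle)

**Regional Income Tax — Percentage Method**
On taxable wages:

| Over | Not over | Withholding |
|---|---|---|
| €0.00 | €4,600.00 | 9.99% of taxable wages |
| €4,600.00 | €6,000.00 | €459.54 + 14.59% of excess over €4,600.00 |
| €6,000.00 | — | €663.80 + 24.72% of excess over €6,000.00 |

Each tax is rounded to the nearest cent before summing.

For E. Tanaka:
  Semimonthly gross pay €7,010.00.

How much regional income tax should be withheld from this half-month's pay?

€913.47

Regional Income Tax: taxable = €7,010.00
  €663.80 + 24.72% × (€7,010.00 − €6,000.00) = €663.80 + 24.72% × €1,010.00 = €913.47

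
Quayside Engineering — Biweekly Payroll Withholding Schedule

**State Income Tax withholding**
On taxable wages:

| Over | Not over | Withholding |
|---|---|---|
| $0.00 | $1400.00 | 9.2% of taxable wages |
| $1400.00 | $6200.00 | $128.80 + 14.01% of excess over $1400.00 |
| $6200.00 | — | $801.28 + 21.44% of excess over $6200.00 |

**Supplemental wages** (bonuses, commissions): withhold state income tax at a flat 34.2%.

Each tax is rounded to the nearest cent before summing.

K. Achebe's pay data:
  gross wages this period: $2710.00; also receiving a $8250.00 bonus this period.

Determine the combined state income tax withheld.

$3133.83

State Income Tax: taxable = $2710.00
  $128.80 + 14.01% × ($2710.00 − $1400.00) = $128.80 + 14.01% × $1310.00 = $312.33
Supplemental (34.2% flat on bonus): 34.2% × $8250.00 = $2821.50
Total state income tax: $312.33 + $2821.50 = $3133.83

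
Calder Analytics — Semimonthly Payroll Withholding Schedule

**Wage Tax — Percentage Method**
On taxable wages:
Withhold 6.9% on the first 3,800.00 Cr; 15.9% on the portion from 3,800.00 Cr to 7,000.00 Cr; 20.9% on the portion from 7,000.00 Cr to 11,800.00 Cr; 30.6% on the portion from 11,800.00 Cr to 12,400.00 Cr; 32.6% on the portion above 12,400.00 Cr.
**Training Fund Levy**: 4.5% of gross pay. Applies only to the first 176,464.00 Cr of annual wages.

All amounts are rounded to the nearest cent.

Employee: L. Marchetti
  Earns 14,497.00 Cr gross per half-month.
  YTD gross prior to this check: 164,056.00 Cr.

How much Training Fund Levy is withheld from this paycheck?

558.36 Cr

Training Fund Levy: cap 176,464.00 Cr − YTD 164,056.00 Cr = 12,408.00 Cr subject; 4.5% × 12,408.00 Cr = 558.36 Cr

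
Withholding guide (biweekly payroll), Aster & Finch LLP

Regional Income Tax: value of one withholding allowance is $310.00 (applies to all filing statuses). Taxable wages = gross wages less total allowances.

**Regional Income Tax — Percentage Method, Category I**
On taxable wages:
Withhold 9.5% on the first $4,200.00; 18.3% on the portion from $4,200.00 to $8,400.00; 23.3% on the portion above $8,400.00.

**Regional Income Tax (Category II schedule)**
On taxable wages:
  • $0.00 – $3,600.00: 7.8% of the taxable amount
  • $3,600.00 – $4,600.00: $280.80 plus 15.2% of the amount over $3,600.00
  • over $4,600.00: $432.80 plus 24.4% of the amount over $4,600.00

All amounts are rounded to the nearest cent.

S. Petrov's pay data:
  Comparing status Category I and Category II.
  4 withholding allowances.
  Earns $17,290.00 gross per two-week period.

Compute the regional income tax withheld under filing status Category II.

$3,226.60

Regional Income Tax (Category II): taxable = $17,290.00 − 4×$310.00 = $16,050.00
  $432.80 + 24.4% × ($16,050.00 − $4,600.00) = $432.80 + 24.4% × $11,450.00 = $3,226.60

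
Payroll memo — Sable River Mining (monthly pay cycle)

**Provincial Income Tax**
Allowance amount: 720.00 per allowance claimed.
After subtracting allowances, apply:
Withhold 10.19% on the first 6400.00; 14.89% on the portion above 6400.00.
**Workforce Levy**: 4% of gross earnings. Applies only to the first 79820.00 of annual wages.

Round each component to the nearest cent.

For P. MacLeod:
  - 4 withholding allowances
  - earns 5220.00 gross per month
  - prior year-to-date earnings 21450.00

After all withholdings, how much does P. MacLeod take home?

4772.75

Provincial Income Tax: taxable = 5220.00 − 4×720.00 = 2340.00
  10.19% × 2340.00 = 238.45
Workforce Levy: 4% × 5220.00 = 208.80
Total withheld: 238.45 + 208.80 = 447.25
Net pay: 5220.00 − 447.25 = 4772.75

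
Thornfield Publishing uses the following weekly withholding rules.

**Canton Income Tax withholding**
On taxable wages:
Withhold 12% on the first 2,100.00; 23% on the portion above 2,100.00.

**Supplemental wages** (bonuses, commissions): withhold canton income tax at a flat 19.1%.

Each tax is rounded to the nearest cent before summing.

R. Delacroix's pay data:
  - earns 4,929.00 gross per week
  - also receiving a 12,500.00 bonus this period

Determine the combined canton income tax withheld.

Canton Income Tax: taxable = 4,929.00
  252.00 + 23% × (4,929.00 − 2,100.00) = 252.00 + 23% × 2,829.00 = 902.67
Supplemental (19.1% flat on bonus): 19.1% × 12,500.00 = 2,387.50
Total canton income tax: 902.67 + 2,387.50 = 3,290.17

3,290.17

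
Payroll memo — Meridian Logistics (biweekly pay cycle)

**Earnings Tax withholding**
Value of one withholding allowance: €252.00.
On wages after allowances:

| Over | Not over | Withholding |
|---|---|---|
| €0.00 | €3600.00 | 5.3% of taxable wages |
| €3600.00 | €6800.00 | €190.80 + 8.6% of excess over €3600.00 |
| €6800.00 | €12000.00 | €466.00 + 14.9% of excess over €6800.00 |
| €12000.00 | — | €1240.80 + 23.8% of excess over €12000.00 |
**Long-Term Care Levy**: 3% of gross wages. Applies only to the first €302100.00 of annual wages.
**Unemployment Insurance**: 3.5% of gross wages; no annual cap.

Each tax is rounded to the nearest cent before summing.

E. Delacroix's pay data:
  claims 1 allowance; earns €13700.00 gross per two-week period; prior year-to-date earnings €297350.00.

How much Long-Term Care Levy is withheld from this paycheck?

€142.50

Long-Term Care Levy: cap €302100.00 − YTD €297350.00 = €4750.00 subject; 3% × €4750.00 = €142.50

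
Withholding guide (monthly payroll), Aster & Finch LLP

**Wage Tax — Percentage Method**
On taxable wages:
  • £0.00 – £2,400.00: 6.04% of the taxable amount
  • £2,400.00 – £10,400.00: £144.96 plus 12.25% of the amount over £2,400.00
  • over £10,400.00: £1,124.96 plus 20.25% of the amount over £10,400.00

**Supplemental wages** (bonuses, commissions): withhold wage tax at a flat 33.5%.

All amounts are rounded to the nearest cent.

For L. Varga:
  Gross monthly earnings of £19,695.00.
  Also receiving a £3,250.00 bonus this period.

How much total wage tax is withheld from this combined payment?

£4,095.95

Wage Tax: taxable = £19,695.00
  £1,124.96 + 20.25% × (£19,695.00 − £10,400.00) = £1,124.96 + 20.25% × £9,295.00 = £3,007.20
Supplemental (33.5% flat on bonus): 33.5% × £3,250.00 = £1,088.75
Total wage tax: £3,007.20 + £1,088.75 = £4,095.95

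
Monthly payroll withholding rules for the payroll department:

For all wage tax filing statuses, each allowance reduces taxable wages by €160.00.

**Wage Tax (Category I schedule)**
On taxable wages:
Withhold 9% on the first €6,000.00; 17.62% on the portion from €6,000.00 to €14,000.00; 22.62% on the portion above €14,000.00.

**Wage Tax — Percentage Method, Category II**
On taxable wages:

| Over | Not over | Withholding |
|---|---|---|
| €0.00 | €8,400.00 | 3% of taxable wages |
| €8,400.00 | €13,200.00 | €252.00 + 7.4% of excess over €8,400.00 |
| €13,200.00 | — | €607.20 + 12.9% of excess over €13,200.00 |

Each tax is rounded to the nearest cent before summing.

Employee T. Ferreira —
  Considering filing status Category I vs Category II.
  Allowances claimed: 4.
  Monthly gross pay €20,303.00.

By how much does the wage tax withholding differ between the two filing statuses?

Wage Tax (Category I): taxable = €20,303.00 − 4×€160.00 = €19,663.00
  €1,949.60 + 22.62% × (€19,663.00 − €14,000.00) = €1,949.60 + 22.62% × €5,663.00 = €3,230.57
Wage Tax (Category II): taxable = €20,303.00 − 4×€160.00 = €19,663.00
  €607.20 + 12.9% × (€19,663.00 − €13,200.00) = €607.20 + 12.9% × €6,463.00 = €1,440.93
Difference: |€3,230.57 − €1,440.93| = €1,789.64 (higher under Category I)

€1,789.64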